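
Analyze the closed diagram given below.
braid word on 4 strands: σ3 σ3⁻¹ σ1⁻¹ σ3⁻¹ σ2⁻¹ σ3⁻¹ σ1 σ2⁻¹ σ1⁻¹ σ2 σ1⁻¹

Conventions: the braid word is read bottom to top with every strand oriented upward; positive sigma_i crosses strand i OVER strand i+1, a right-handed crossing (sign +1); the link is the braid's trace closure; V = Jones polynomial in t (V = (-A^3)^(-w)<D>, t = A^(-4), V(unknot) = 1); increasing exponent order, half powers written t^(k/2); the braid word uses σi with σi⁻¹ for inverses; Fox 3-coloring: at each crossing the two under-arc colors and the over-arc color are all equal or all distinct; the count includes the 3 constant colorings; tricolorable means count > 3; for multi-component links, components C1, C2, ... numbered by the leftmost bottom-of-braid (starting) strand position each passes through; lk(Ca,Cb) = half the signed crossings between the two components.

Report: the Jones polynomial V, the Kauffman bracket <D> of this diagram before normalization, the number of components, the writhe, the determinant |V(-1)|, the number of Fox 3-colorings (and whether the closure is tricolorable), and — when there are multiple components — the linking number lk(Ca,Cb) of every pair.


V(t) = t^-7 - 2t^-6 + 2t^-5 - 3t^-4 + 3t^-3 - 2t^-2 + 2t^-1
bracket: -2A^-11 + 2A^-7 - 3A^-3 + 3A - 2A^5 + 2A^9 - A^13, w = -5
1 component, writhe -5, over 11 crossings
det 15, colorings 9 of 3^11 — tricolorable
observation: V spans 6 powers of t: at least 6 crossings in any diagram


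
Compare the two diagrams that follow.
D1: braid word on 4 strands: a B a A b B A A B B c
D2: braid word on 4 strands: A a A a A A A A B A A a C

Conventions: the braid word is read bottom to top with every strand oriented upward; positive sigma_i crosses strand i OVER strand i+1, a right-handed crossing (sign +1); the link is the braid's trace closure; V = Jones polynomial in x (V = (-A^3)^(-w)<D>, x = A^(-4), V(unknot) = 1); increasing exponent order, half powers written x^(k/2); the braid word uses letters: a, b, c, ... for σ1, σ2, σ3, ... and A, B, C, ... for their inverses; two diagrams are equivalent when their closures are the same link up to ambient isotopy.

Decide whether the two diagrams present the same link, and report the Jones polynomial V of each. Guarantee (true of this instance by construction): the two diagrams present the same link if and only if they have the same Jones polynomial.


equivalent: no
D1 (bracket -A^-5 + A^-1 - 2A^3 + A^7 - A^11 + A^15; 11 crossings at w = -3): V = -x^-6 + x^-5 - x^-4 + 2x^-3 - x^-2 + x^-1
V(D2) = -x^-7 + x^-6 - x^-5 + x^-4 + x^-2  (w -7, c 13, <D> = -A^-13 - A^-5 + A^-1 - A^3 + A^7)
key observation: 2 values of V(x) split the 2 diagrams


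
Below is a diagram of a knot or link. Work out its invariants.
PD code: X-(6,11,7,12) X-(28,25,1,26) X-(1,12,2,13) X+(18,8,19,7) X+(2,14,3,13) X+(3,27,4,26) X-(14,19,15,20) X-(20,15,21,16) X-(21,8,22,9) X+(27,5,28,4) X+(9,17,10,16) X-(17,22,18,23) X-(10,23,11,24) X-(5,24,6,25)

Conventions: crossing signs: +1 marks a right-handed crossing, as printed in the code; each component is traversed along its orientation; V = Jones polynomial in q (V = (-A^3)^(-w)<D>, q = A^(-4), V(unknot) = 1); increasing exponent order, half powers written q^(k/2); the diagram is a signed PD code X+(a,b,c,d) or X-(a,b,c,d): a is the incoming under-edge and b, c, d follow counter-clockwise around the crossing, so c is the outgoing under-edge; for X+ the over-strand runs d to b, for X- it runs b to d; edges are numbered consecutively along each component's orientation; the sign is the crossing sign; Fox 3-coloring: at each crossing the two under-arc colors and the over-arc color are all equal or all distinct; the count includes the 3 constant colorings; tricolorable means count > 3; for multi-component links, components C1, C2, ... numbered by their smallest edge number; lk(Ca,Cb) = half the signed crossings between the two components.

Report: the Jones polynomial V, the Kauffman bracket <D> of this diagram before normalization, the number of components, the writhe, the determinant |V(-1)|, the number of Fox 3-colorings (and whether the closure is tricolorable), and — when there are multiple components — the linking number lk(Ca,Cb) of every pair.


V(q) = q^-7 - 2q^-6 + 2q^-5 - 3q^-4 + 3q^-3 - 2q^-2 + 2q^-1
bracket: 2A^-8 - 2A^-4 + 3 - 3A^4 + 2A^8 - 2A^12 + A^16, w = -4
1 component, writhe -4, over 14 crossings
det 15, colorings 9 of 3^14 — tricolorable
observation: w = -4 shifts under R1 moves; the (-A^3)^(4) factor cancels that in V


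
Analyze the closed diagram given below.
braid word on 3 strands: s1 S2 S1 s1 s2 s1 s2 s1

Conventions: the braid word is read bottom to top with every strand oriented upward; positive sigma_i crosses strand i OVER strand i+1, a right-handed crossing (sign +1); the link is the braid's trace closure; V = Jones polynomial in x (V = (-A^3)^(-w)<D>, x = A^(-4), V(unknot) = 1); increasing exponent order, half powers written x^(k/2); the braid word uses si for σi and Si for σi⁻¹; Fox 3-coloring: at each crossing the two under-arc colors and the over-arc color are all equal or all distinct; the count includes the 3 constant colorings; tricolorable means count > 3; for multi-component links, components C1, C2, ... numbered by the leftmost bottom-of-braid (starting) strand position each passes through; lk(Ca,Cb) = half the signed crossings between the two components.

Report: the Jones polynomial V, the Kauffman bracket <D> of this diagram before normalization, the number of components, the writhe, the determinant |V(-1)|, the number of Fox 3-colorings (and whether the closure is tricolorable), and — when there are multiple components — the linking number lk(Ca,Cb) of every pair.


V = x + x^3 - x^4
<D> = -A^-4 + 1 + A^8 (w = +4)
1 component over 8 crossings, w = +4
9 Fox colorings among 3^8, |V(-1)| = 3: tricolorable
why: w = +4 (over 8 crossings) is diagram-only; (-A^3)^(-4) removes it from V


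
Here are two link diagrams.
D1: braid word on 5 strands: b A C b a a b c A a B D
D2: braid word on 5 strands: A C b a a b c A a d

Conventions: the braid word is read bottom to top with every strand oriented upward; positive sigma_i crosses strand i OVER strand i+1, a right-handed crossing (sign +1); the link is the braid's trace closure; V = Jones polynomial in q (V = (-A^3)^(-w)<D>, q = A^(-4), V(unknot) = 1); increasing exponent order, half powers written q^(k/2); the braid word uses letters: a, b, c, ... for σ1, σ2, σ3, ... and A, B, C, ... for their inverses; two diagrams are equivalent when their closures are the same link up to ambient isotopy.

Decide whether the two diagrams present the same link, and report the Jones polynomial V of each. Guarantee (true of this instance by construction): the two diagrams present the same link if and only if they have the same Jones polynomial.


equivalent: yes
D1 (bracket A^-14 + A^-10 + A^-6 + A^6; 12 crossings at w = +2): V = 1 + q^3 + q^4 + q^5
D2 (bracket A^-8 + A^-4 + 1 + A^12; 10 crossings at w = +4): V = 1 + q^3 + q^4 + q^5
key observation: one V(q) for all 2 diagrams — one class (guaranteed)


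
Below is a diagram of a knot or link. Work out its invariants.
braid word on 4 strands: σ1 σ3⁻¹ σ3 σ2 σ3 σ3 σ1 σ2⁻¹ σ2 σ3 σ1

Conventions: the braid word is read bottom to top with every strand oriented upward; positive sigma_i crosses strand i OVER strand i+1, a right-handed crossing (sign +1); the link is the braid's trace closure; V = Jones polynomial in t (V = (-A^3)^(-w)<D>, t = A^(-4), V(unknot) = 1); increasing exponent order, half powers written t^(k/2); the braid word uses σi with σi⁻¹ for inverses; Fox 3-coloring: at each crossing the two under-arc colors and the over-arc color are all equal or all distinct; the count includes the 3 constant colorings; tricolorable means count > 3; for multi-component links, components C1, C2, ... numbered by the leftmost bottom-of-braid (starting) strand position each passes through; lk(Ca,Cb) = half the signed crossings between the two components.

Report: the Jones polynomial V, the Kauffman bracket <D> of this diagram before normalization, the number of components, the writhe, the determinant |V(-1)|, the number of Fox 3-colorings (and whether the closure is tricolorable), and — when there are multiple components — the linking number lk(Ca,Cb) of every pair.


Jones polynomial: V(t) = t^2 + 2t^4 - 2t^5 + t^6 - 2t^7 + t^8
<D> = -A^-11 + 2A^-7 - A^-3 + 2A - 2A^5 - A^13; writhe +7
components 1, writhe +7 (11 crossings)
3-colorings: 27 of 3^11, det 9 — tricolorable
note: the word shrinks to σ1 σ2 σ3 σ3 σ1 σ3 σ1 after cancelling


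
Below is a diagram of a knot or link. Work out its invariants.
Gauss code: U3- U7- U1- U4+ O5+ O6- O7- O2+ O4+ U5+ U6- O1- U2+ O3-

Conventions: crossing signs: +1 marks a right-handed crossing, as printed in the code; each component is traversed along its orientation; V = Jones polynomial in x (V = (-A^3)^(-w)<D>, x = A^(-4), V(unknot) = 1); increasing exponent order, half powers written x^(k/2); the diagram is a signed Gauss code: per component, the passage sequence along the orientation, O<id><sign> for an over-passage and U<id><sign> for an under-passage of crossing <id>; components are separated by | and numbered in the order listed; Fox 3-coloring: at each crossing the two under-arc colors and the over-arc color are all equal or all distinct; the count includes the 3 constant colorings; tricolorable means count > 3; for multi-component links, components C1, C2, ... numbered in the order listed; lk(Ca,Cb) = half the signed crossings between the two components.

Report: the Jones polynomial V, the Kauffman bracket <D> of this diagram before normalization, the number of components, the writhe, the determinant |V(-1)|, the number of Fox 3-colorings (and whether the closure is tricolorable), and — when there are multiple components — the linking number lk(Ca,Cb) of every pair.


Jones polynomial: V(x) = 1
<D> = -A^-3; writhe -1
components 1, writhe -1 (7 crossings)
3-colorings: 3 of 3^7, det 1 — not tricolorable
note: |V(-1)| = 1: so not tricolorable, since 3 does not divide 1


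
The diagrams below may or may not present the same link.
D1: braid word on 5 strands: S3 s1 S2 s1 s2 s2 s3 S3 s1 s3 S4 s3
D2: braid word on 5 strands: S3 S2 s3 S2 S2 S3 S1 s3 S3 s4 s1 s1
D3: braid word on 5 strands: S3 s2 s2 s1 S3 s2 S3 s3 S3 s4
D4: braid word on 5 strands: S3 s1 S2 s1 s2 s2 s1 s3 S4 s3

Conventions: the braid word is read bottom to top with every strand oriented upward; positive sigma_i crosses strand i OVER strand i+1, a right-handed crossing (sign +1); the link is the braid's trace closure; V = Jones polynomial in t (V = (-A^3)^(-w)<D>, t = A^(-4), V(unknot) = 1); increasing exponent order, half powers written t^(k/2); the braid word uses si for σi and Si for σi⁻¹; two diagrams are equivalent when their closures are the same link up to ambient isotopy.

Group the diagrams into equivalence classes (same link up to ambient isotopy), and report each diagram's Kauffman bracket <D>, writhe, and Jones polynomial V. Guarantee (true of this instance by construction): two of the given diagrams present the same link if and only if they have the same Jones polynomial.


equivalence classes: {D1, D4} | {D2} | {D3}
D1 (bracket -A^-12 + A^-8 - A^-4 + 2 - A^4 + A^8; 12 crossings at w = +4): V = t - t^2 + 2t^3 - t^4 + t^5 - t^6
V(D2) = -t^-6 + t^-5 - t^-4 + 2t^-3 - t^-2 + t^-1  [12 crossings, <D> = A^-2 - A^2 + 2A^6 - A^10 + A^14 - A^18, w = -2]
V(D3) = -t^-3 + 2t^-2 - 2t^-1 + 3 - 2t + 2t^2 - t^3  (w +2, c 10, <D> = -A^-6 + 2A^-2 - 2A^2 + 3A^6 - 2A^10 + 2A^14 - A^18)
V(D4) = t - t^2 + 2t^3 - t^4 + t^5 - t^6  (w +4, c 10, <D> = -A^-12 + A^-8 - A^-4 + 2 - A^4 + A^8)
key observation: 3 values of V(t) split the 4 diagrams


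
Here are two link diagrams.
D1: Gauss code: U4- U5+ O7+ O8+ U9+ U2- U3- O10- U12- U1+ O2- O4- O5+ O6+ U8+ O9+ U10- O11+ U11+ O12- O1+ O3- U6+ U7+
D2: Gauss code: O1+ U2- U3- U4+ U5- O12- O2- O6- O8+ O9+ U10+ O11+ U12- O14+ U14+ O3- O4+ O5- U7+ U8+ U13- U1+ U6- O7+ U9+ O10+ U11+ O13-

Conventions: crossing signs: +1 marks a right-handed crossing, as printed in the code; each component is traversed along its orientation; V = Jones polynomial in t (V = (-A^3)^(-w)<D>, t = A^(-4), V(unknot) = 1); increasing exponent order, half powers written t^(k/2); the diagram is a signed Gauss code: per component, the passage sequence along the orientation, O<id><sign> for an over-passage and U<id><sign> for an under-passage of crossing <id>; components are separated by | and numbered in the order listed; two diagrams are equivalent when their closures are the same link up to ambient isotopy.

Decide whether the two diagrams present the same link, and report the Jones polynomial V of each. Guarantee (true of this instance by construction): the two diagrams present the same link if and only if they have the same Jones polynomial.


equivalent: yes
D1 (bracket A^6; 12 crossings at w = +2): V = 1
V(D2) = 1  (w +2, c 14, <D> = A^6)
key observation: Reidemeister moves carry D1 (12 crossings) to D2 (14)


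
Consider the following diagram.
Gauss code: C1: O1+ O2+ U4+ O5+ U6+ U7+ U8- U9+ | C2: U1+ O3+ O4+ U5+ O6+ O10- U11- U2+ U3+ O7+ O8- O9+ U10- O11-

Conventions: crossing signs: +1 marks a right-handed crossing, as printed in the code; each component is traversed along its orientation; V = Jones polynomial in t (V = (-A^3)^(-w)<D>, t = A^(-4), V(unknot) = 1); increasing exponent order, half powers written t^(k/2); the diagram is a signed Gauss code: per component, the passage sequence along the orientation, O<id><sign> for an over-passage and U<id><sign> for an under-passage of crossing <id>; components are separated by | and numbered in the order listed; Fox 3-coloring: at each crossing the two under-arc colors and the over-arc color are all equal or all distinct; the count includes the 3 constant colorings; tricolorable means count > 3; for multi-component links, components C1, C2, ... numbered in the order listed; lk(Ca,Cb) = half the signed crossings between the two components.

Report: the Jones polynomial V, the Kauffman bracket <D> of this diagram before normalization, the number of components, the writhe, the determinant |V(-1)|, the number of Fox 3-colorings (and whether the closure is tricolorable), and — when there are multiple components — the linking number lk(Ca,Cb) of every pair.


V = -t^(3/2) + t^(5/2) - 2t^(7/2) + 2t^(9/2) - 2t^(11/2) + t^(13/2) - t^(15/2)
<D> = A^-15 - A^-11 + 2A^-7 - 2A^-3 + 2A - A^5 + A^9 (w = +5)
2 components over 11 crossings, w = +5
lk(C1,C2): +3
3 Fox colorings among 3^11, |V(-1)| = 10: not tricolorable
why: w = +5 (over 11 crossings) is diagram-only; (-A^3)^(-5) removes it from V


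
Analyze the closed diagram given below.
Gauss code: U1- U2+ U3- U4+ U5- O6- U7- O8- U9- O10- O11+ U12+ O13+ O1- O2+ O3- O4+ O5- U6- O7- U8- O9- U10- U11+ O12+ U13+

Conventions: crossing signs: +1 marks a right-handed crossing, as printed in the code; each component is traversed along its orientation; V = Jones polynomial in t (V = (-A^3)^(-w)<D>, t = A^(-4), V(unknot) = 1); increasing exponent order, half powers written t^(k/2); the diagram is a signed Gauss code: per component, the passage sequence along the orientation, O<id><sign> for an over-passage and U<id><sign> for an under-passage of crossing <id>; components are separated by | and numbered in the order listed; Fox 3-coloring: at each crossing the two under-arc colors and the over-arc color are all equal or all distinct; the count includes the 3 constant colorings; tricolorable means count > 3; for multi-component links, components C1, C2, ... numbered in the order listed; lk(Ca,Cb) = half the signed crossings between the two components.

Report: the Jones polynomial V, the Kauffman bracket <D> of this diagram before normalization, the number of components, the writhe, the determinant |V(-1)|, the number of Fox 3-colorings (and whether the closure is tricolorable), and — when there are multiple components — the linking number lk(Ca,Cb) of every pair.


V(t) = -t^-4 + t^-3 + t^-1
bracket: -A^-5 - A^3 + A^7, w = -3
1 component, writhe -3, over 13 crossings
det 3, colorings 9 of 3^13 — tricolorable
observation: w = -3 shifts under R1 moves; the (-A^3)^(3) factor cancels that in V


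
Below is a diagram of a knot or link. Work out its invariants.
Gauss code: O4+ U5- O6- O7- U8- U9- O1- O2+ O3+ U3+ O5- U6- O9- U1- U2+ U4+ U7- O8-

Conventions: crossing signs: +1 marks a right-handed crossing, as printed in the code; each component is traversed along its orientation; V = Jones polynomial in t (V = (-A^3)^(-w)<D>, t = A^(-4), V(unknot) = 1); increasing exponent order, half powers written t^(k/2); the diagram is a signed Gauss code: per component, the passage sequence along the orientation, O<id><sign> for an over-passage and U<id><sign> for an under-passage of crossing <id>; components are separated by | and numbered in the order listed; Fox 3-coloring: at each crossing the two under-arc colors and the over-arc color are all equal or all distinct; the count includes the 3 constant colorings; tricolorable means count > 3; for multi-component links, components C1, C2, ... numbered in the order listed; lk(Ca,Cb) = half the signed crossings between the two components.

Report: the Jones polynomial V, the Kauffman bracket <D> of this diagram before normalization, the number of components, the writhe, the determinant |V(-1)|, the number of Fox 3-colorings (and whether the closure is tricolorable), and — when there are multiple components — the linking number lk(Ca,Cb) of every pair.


Jones polynomial: V(t) = -t^-6 + t^-5 - t^-4 + 2t^-3 - t^-2 + t^-1
<D> = -A^-5 + A^-1 - 2A^3 + A^7 - A^11 + A^15; writhe -3
components 1, writhe -3 (9 crossings)
3-colorings: 3 of 3^9, det 7 — not tricolorable
note: w = -3 (over 9 crossings) is diagram-only; (-A^3)^(3) removes it from V


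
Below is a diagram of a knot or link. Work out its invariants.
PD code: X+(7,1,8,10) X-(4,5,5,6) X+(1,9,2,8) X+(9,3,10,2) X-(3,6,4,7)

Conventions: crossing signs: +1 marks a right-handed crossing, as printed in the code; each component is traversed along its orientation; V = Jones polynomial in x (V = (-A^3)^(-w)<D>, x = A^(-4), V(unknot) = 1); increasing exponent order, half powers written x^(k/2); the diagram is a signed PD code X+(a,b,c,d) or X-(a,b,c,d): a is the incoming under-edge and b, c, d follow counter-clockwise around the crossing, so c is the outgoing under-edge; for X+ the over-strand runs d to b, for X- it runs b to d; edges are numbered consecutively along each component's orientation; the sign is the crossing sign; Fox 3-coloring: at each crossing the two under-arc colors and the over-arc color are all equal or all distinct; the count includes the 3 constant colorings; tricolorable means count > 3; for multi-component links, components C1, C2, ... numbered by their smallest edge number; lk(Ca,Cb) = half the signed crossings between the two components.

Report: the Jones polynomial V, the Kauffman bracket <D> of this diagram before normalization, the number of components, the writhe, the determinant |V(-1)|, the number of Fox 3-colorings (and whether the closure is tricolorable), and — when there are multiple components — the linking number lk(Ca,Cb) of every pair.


V(x) = x + x^3 - x^4
bracket: A^-13 - A^-9 - A^-1, w = +1
1 component, writhe +1, over 5 crossings
det 3, colorings 9 of 3^5 — tricolorable
observation: the span of V is 3, forcing >= 3 crossings in any diagram


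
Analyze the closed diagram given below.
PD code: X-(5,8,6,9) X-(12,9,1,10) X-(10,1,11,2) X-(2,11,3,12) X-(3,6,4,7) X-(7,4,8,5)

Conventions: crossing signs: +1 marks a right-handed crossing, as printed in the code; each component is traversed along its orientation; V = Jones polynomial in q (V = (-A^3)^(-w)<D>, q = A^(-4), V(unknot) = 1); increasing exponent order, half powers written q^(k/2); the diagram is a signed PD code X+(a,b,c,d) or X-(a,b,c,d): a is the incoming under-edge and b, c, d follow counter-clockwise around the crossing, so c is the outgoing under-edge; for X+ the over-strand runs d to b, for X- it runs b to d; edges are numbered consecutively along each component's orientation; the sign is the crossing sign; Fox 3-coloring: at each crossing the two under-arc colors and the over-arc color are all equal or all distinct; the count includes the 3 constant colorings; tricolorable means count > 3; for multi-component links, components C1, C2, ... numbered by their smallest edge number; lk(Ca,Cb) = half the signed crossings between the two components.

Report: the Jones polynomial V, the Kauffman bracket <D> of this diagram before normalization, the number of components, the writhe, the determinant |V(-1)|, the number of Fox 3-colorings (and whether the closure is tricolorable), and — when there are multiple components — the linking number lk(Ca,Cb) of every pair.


Jones polynomial: V(q) = q^-8 - 2q^-7 + q^-6 - 2q^-5 + 2q^-4 + q^-2
<D> = A^-10 + 2A^-2 - 2A^2 + A^6 - 2A^10 + A^14; writhe -6
components 1, writhe -6 (6 crossings)
3-colorings: 27 of 3^6, det 9 — tricolorable
note: det 9 = |V(-1)|; divisible by 3, so tricolorable


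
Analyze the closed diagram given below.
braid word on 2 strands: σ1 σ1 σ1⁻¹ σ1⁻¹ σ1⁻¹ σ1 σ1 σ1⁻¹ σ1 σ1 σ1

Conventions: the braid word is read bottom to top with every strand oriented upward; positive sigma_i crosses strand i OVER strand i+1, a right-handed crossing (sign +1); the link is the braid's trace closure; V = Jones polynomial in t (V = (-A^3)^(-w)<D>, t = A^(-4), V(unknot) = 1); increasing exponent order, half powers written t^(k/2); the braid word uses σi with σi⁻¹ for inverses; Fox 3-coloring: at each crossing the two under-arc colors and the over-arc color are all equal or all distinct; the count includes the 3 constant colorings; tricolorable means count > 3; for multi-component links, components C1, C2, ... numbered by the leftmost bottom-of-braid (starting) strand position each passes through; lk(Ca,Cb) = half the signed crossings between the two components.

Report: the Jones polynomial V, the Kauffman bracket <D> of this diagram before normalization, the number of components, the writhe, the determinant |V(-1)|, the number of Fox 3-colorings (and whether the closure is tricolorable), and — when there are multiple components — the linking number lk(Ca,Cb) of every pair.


V(t) = t + t^3 - t^4
bracket: A^-7 - A^-3 - A^5, w = +3
1 component, writhe +3, over 11 crossings
det 3, colorings 9 of 3^11 — tricolorable
observation: w = +3 shifts under R1 moves; the (-A^3)^(-3) factor cancels that in V


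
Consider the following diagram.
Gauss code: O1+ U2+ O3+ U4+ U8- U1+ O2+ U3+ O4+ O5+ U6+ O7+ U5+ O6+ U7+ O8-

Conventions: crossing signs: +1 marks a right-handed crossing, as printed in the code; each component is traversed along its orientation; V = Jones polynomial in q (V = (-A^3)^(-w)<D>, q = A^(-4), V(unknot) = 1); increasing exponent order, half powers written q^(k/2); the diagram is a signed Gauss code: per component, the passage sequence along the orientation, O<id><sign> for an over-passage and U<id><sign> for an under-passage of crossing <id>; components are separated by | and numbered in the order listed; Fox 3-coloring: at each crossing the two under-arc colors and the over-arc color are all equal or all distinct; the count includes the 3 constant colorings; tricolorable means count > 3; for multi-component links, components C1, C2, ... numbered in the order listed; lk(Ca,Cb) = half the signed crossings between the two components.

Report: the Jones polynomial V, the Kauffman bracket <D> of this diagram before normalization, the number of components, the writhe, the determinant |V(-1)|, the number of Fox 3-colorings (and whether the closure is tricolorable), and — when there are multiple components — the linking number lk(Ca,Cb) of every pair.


Jones polynomial: V(q) = q^2 + 2q^4 - 2q^5 + q^6 - 2q^7 + q^8
<D> = A^-14 - 2A^-10 + A^-6 - 2A^-2 + 2A^2 + A^10; writhe +6
components 1, writhe +6 (8 crossings)
3-colorings: 27 of 3^8, det 9 — tricolorable
note: det 9 = |V(-1)|; divisible by 3, so tricolorable


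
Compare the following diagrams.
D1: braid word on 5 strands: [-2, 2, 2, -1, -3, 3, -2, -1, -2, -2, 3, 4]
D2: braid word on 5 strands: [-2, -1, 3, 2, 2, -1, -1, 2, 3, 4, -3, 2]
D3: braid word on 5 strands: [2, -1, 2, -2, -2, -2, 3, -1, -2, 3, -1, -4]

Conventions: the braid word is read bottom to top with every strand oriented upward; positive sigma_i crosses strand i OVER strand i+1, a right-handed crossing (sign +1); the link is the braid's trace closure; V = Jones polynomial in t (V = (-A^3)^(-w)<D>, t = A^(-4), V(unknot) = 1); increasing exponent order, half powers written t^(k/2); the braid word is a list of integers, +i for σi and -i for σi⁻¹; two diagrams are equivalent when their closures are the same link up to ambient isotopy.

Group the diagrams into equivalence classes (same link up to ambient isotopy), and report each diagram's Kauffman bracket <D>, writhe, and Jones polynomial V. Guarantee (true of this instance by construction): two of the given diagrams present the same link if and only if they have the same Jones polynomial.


grouping into links: {D1} | {D2} | {D3}
V(D1) = -t^-4 + t^-3 + t^-1  (w -2, c 12, <D> = A^-2 + A^6 - A^10)
D2 (bracket -A^-6 + 2A^-2 - 2A^2 + 3A^6 - 2A^10 + 2A^14 - A^18; 12 crossings at w = +2): V = -t^-3 + 2t^-2 - 2t^-1 + 3 - 2t + 2t^2 - t^3
V(D3) = -t^-6 + 2t^-5 - 3t^-4 + 4t^-3 - 3t^-2 + 3t^-1 - 2 + t  [12 crossings, <D> = A^-16 - 2A^-12 + 3A^-8 - 3A^-4 + 4 - 3A^4 + 2A^8 - A^12, w = -4]
why: V(t) takes 3 values over 3 diagrams, fixing the grouping


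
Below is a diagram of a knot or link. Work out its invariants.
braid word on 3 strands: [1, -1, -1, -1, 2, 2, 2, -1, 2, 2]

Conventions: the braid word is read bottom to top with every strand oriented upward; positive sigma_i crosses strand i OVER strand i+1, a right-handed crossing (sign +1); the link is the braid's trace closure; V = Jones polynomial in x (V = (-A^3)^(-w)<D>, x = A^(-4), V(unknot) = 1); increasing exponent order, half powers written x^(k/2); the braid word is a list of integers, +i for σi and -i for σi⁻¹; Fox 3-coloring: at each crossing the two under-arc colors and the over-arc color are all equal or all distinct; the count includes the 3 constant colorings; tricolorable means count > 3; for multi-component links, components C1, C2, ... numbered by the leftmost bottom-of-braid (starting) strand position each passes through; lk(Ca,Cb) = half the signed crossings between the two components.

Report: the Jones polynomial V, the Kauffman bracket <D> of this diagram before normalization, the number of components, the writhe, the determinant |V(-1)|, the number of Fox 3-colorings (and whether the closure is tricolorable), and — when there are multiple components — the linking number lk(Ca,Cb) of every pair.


Jones polynomial: V(x) = -x^-2 + 2x^-1 - 3 + 5x - 4x^2 + 5x^3 - 4x^4 + 2x^5 - x^6
<D> = -A^-18 + 2A^-14 - 4A^-10 + 5A^-6 - 4A^-2 + 5A^2 - 3A^6 + 2A^10 - A^14; writhe +2
components 1, writhe +2 (10 crossings)
3-colorings: 9 of 3^10, det 27 — tricolorable
note: the span of V is 8, forcing >= 8 crossings in any diagram


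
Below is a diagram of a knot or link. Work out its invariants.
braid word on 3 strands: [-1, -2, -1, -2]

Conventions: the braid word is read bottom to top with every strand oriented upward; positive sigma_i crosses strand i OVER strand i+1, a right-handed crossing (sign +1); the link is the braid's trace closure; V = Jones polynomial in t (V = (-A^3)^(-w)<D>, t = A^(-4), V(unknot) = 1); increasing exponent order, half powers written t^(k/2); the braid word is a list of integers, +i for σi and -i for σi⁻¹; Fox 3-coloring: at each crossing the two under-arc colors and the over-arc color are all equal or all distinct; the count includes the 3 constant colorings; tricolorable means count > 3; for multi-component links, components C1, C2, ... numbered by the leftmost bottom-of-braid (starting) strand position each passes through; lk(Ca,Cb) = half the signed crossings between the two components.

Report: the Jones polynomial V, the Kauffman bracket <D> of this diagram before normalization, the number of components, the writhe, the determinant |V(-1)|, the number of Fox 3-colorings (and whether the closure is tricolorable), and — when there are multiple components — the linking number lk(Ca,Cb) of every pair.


V(t) = -t^-4 + t^-3 + t^-1
bracket: A^-8 + 1 - A^4, w = -4
1 component, writhe -4, over 4 crossings
det 3, colorings 9 of 3^4 — tricolorable
observation: det 3 = |V(-1)|; divisible by 3, so tricolorable


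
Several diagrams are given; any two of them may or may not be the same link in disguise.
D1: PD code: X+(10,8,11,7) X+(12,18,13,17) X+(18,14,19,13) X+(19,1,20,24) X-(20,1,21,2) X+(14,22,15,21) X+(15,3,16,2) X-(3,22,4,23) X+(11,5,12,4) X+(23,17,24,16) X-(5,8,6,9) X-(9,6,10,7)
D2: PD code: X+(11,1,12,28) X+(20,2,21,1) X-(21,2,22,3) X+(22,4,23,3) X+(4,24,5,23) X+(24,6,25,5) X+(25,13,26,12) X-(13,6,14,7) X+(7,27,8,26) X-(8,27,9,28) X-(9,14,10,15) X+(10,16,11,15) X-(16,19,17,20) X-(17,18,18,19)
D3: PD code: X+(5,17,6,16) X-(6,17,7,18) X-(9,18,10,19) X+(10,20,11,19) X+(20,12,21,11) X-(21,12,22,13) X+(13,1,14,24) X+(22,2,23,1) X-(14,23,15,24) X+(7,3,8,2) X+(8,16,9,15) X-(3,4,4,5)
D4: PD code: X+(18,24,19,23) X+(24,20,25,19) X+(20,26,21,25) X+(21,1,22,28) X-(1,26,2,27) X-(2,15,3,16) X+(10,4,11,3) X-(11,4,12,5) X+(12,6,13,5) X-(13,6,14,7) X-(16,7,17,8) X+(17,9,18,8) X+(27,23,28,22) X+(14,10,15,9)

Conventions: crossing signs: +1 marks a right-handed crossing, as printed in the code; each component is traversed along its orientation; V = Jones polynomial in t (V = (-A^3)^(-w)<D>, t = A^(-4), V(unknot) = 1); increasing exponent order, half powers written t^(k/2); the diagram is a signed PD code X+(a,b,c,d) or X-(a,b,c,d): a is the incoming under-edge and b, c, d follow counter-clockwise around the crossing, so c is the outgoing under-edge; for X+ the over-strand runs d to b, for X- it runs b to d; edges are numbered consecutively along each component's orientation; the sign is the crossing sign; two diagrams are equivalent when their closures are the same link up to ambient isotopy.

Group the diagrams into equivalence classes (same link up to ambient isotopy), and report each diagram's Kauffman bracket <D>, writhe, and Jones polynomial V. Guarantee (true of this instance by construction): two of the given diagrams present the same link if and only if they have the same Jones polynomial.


grouping into links: {D1, D2, D4} | {D3}
V(D1) = t - t^2 + 2t^3 - t^4 + t^5 - t^6  (w +4, c 12, <D> = -A^-12 + A^-8 - A^-4 + 2 - A^4 + A^8)
D2 (bracket -A^-18 + A^-14 - A^-10 + 2A^-6 - A^-2 + A^2; 14 crossings at w = +2): V = t - t^2 + 2t^3 - t^4 + t^5 - t^6
V(D3) = 1  [12 crossings, <D> = A^6, w = +2]
V(D4) = t - t^2 + 2t^3 - t^4 + t^5 - t^6  [14 crossings, <D> = -A^-12 + A^-8 - A^-4 + 2 - A^4 + A^8, w = +4]
why: 2 values of V(t) split the 4 diagrams


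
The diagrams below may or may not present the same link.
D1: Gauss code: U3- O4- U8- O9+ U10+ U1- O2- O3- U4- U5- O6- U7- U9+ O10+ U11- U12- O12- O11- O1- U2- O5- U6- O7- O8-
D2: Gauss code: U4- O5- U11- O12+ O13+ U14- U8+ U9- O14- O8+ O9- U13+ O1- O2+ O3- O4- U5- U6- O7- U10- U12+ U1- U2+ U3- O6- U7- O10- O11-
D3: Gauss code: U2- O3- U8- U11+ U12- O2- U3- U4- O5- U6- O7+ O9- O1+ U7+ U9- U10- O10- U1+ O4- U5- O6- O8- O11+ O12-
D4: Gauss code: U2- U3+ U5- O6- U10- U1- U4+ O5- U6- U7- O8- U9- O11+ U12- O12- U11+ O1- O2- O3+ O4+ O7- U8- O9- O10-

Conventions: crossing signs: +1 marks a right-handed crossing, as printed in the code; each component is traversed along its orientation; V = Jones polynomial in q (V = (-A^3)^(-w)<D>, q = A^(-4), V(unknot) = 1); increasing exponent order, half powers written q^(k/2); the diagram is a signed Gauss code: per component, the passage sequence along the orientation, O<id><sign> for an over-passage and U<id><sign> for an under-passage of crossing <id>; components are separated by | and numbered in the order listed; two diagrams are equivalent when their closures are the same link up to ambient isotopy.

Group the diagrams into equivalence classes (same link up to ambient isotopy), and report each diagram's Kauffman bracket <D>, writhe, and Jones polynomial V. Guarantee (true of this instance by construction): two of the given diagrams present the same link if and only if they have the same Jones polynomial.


equivalence classes: {D1, D2, D3, D4}
D1 (bracket A^-16 + 2A^-8 - 2A^-4 + 1 - 2A^4 + A^8; 12 crossings at w = -8): V = q^-8 - 2q^-7 + q^-6 - 2q^-5 + 2q^-4 + q^-2
V(D2) = q^-8 - 2q^-7 + q^-6 - 2q^-5 + 2q^-4 + q^-2  [14 crossings, <D> = A^-10 + 2A^-2 - 2A^2 + A^6 - 2A^10 + A^14, w = -6]
V(D3) = q^-8 - 2q^-7 + q^-6 - 2q^-5 + 2q^-4 + q^-2  [12 crossings, <D> = A^-10 + 2A^-2 - 2A^2 + A^6 - 2A^10 + A^14, w = -6]
V(D4) = q^-8 - 2q^-7 + q^-6 - 2q^-5 + 2q^-4 + q^-2  [12 crossings, <D> = A^-10 + 2A^-2 - 2A^2 + A^6 - 2A^10 + A^14, w = -6]
key observation: one V(q) for all 4 diagrams — one class (guaranteed)


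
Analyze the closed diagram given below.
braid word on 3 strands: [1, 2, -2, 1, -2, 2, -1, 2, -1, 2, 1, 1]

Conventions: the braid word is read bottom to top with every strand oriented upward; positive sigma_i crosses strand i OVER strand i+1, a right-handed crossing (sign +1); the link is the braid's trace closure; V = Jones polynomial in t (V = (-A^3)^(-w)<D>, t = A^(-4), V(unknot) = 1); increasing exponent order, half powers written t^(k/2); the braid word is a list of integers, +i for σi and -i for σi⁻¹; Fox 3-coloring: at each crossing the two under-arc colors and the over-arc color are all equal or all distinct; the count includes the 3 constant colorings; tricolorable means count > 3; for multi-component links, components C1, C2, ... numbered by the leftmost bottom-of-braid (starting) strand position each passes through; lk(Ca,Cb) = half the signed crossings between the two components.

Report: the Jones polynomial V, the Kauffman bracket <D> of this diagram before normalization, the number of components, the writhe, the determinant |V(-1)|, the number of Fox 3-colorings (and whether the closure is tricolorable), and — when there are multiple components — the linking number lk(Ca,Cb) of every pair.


Jones polynomial: V(t) = t - t^2 + 2t^3 - t^4 + t^5 - t^6
<D> = -A^-12 + A^-8 - A^-4 + 2 - A^4 + A^8; writhe +4
components 1, writhe +4 (12 crossings)
3-colorings: 3 of 3^12, det 7 — not tricolorable
note: |V(-1)| = 7: so not tricolorable, since 3 does not divide 7


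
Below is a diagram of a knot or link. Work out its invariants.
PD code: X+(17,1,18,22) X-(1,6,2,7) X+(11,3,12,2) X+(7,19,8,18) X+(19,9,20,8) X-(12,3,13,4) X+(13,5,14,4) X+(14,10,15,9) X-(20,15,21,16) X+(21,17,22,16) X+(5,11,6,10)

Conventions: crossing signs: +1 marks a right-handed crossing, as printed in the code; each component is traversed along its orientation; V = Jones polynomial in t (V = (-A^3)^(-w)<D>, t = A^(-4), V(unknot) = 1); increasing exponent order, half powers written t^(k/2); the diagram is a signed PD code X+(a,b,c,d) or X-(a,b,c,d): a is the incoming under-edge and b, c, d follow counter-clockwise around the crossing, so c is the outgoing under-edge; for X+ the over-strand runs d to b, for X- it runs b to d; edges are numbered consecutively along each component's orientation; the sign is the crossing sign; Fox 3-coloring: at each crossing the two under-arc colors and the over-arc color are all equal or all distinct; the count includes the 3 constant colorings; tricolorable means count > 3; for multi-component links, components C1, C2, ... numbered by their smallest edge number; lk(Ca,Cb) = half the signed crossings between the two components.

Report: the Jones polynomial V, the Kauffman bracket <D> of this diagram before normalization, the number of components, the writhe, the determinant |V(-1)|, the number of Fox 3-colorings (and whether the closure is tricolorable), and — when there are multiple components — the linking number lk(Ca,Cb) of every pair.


V = t - t^2 + 2t^3 - t^4 + t^5 - t^6
<D> = A^-9 - A^-5 + A^-1 - 2A^3 + A^7 - A^11 (w = +5)
1 component over 11 crossings, w = +5
3 Fox colorings among 3^11, |V(-1)| = 7: not tricolorable
why: w = +5 shifts under R1 moves; the (-A^3)^(-5) factor cancels that in V


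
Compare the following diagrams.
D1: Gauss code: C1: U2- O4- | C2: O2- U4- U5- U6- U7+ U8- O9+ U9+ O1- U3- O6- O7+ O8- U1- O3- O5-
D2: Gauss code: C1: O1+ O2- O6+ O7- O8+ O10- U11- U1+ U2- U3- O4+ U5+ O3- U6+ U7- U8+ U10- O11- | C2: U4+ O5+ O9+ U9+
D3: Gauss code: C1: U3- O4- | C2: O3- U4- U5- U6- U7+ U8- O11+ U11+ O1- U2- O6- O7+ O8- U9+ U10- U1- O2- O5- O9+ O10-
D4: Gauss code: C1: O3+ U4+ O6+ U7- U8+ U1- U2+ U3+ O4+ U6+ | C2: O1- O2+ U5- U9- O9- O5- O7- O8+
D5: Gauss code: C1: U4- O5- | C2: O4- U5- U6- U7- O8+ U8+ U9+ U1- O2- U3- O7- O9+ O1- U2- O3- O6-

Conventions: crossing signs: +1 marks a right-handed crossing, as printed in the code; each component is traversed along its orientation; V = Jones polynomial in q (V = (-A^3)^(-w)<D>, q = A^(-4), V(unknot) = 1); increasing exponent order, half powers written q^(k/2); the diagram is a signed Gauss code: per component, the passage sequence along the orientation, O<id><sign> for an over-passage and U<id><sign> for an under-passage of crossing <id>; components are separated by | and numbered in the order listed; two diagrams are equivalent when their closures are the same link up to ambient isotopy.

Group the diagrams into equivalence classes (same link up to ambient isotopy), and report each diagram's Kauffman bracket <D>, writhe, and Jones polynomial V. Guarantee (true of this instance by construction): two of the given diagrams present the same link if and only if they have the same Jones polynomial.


classes: {D1, D3, D5} | {D2} | {D4}
V(D1) = q^(-13/2) - q^(-11/2) + q^(-9/2) - 2q^(-7/2) - q^(-3/2)  [9 crossings, <D> = A^-9 + 2A^-1 - A^3 + A^7 - A^11, w = -5]
V(D2) = -q^(1/2) - q^(5/2)  (w +1, c 11, <D> = A^-7 + A)
V(D3) = q^(-13/2) - q^(-11/2) + q^(-9/2) - 2q^(-7/2) - q^(-3/2)  [11 crossings, <D> = A^-9 + 2A^-1 - A^3 + A^7 - A^11, w = -5]
D4 (bracket -A^-15 + A^-7 + A^-3 + A; 9 crossings at w = +1): V = -q^(1/2) - q^(3/2) - q^(5/2) + q^(9/2)
D5 (bracket A^-9 + 2A^-1 - A^3 + A^7 - A^11; 9 crossings at w = -5): V = q^(-13/2) - q^(-11/2) + q^(-9/2) - 2q^(-7/2) - q^(-3/2)
note: V(q) takes 3 values over 5 diagrams, fixing the grouping


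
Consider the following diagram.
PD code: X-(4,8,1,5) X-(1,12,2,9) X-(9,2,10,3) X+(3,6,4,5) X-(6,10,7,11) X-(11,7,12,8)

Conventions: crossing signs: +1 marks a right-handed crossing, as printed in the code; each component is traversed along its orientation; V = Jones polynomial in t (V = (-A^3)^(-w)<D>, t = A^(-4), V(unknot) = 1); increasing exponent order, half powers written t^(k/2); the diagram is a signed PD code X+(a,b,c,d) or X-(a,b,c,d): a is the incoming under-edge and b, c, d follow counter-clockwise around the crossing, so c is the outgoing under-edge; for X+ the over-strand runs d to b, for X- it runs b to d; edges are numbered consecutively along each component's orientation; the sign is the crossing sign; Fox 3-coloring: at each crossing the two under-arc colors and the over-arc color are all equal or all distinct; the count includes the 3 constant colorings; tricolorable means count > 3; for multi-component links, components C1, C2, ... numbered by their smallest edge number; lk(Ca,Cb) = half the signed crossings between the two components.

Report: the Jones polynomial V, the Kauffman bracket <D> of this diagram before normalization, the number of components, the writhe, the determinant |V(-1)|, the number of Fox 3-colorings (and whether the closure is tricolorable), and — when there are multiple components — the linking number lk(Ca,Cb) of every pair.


Jones polynomial: V(t) = t^-5 + 2t^-3 + t^-1
<D> = A^-8 + 2 + A^8; writhe -4
components 3, writhe -4 (6 crossings)
linking number lk(C1,C2) = 0
lk(C1,C3): -1
lk(C2,C3) = -1
3-colorings: 3 of 3^6, det 4 — not tricolorable
note: |V(-1)| = 4: so not tricolorable, since 3 does not divide 4


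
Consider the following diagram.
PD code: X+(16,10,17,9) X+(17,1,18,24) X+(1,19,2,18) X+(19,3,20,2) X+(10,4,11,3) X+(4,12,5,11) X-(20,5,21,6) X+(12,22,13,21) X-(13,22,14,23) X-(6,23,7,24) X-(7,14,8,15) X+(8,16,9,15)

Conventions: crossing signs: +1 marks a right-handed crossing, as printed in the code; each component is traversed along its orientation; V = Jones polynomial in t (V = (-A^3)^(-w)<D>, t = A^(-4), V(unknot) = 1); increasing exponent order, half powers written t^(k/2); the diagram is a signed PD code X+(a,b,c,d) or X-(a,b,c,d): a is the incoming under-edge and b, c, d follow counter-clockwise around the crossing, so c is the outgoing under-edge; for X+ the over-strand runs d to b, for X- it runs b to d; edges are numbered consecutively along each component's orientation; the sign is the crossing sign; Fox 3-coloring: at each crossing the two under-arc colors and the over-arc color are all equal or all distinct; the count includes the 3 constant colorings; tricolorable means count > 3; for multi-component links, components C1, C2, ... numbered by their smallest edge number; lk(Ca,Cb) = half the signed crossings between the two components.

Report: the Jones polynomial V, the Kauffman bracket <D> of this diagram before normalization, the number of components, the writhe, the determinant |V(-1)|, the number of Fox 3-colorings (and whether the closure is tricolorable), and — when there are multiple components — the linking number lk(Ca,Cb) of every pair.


Jones polynomial: V(t) = 2t - 2t^2 + 3t^3 - 3t^4 + 2t^5 - 2t^6 + t^7
<D> = A^-16 - 2A^-12 + 2A^-8 - 3A^-4 + 3 - 2A^4 + 2A^8; writhe +4
components 1, writhe +4 (12 crossings)
3-colorings: 9 of 3^12, det 15 — tricolorable
note: the span of V is 6, forcing >= 6 crossings in any diagram
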